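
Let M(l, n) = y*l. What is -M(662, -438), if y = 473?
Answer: -313126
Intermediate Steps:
M(l, n) = 473*l
-M(662, -438) = -473*662 = -1*313126 = -313126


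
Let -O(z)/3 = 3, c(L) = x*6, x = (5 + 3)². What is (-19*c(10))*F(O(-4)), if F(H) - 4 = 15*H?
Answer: 955776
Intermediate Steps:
x = 64 (x = 8² = 64)
c(L) = 384 (c(L) = 64*6 = 384)
O(z) = -9 (O(z) = -3*3 = -9)
F(H) = 4 + 15*H
(-19*c(10))*F(O(-4)) = (-19*384)*(4 + 15*(-9)) = -7296*(4 - 135) = -7296*(-131) = 955776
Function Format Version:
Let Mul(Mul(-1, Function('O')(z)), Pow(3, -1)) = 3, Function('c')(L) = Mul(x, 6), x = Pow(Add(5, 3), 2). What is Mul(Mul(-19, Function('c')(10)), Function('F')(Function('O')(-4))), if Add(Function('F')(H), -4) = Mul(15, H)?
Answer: 955776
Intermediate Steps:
x = 64 (x = Pow(8, 2) = 64)
Function('c')(L) = 384 (Function('c')(L) = Mul(64, 6) = 384)
Function('O')(z) = -9 (Function('O')(z) = Mul(-3, 3) = -9)
Function('F')(H) = Add(4, Mul(15, H))
Mul(Mul(-19, Function('c')(10)), Function('F')(Function('O')(-4))) = Mul(Mul(-19, 384), Add(4, Mul(15, -9))) = Mul(-7296, Add(4, -135)) = Mul(-7296, -131) = 955776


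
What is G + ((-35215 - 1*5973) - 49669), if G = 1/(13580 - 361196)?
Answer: -31583346913/347616 ≈ -90857.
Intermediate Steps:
G = -1/347616 (G = 1/(-347616) = -1/347616 ≈ -2.8767e-6)
G + ((-35215 - 1*5973) - 49669) = -1/347616 + ((-35215 - 1*5973) - 49669) = -1/347616 + ((-35215 - 5973) - 49669) = -1/347616 + (-41188 - 49669) = -1/347616 - 90857 = -31583346913/347616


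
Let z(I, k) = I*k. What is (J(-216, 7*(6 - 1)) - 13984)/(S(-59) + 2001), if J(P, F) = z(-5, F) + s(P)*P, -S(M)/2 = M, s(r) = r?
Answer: 32497/2119 ≈ 15.336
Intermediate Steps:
S(M) = -2*M
J(P, F) = P² - 5*F (J(P, F) = -5*F + P*P = -5*F + P² = P² - 5*F)
(J(-216, 7*(6 - 1)) - 13984)/(S(-59) + 2001) = (((-216)² - 35*(6 - 1)) - 13984)/(-2*(-59) + 2001) = ((46656 - 35*5) - 13984)/(118 + 2001) = ((46656 - 5*35) - 13984)/2119 = ((46656 - 175) - 13984)*(1/2119) = (46481 - 13984)*(1/2119) = 32497*(1/2119) = 32497/2119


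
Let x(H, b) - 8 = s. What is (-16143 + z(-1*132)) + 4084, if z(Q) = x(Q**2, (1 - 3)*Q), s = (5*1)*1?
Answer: -12046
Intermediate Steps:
s = 5 (s = 5*1 = 5)
x(H, b) = 13 (x(H, b) = 8 + 5 = 13)
z(Q) = 13
(-16143 + z(-1*132)) + 4084 = (-16143 + 13) + 4084 = -16130 + 4084 = -12046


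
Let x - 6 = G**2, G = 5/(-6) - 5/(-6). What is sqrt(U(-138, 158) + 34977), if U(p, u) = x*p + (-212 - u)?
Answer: sqrt(33779) ≈ 183.79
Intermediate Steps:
G = 0 (G = 5*(-1/6) - 5*(-1/6) = -5/6 + 5/6 = 0)
x = 6 (x = 6 + 0**2 = 6 + 0 = 6)
U(p, u) = -212 - u + 6*p (U(p, u) = 6*p + (-212 - u) = -212 - u + 6*p)
sqrt(U(-138, 158) + 34977) = sqrt((-212 - 1*158 + 6*(-138)) + 34977) = sqrt((-212 - 158 - 828) + 34977) = sqrt(-1198 + 34977) = sqrt(33779)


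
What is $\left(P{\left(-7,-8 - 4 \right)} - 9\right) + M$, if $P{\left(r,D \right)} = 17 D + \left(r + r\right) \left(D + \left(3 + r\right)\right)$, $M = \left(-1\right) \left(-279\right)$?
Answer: $290$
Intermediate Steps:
$M = 279$
$P{\left(r,D \right)} = 17 D + 2 r \left(3 + D + r\right)$
$\left(P{\left(-7,-8 - 4 \right)} - 9\right) + M = \left(\left(2 \left(-7\right)^{2} + 6 \left(-7\right) + 17 \left(-8 - 4\right) + 2 \left(-8 - 4\right) \left(-7\right)\right) - 9\right) + 279 = \left(\left(2 \cdot 49 - 42 + 17 \left(-12\right) + 2 \left(-12\right) \left(-7\right)\right) - 9\right) + 279 = \left(\left(98 - 42 - 204 + 168\right) - 9\right) + 279 = \left(20 - 9\right) + 279 = 11 + 279 = 290$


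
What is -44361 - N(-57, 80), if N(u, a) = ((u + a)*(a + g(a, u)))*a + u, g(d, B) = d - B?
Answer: -443584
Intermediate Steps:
N(u, a) = u + a*(a + u)*(-u + 2*a) (N(u, a) = ((u + a)*(a + (a - u)))*a + u = ((a + u)*(-u + 2*a))*a + u = a*(a + u)*(-u + 2*a) + u = u + a*(a + u)*(-u + 2*a))
-44361 - N(-57, 80) = -44361 - (-57 + 2*80³ - 57*80² - 1*80*(-57)²) = -44361 - (-57 + 2*512000 - 57*6400 - 1*80*3249) = -44361 - (-57 + 1024000 - 364800 - 259920) = -44361 - 1*399223 = -44361 - 399223 = -443584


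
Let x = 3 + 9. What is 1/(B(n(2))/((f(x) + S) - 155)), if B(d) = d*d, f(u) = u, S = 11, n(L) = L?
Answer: -33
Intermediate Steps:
x = 12
B(d) = d²
1/(B(n(2))/((f(x) + S) - 155)) = 1/(2²/((12 + 11) - 155)) = 1/(4/(23 - 155)) = 1/(4/(-132)) = 1/(4*(-1/132)) = 1/(-1/33) = -33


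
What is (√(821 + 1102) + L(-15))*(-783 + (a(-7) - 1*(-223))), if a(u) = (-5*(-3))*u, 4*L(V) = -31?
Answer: 20615/4 - 665*√1923 ≈ -24008.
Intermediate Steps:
L(V) = -31/4 (L(V) = (¼)*(-31) = -31/4)
a(u) = 15*u
(√(821 + 1102) + L(-15))*(-783 + (a(-7) - 1*(-223))) = (√(821 + 1102) - 31/4)*(-783 + (15*(-7) - 1*(-223))) = (√1923 - 31/4)*(-783 + (-105 + 223)) = (-31/4 + √1923)*(-783 + 118) = (-31/4 + √1923)*(-665) = 20615/4 - 665*√1923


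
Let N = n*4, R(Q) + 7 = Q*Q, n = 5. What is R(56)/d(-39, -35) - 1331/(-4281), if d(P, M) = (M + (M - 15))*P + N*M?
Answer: 16875814/11194815 ≈ 1.5075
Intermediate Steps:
R(Q) = -7 + Q² (R(Q) = -7 + Q*Q = -7 + Q²)
N = 20 (N = 5*4 = 20)
d(P, M) = 20*M + P*(-15 + 2*M) (d(P, M) = (M + (M - 15))*P + 20*M = (M + (-15 + M))*P + 20*M = (-15 + 2*M)*P + 20*M = P*(-15 + 2*M) + 20*M = 20*M + P*(-15 + 2*M))
R(56)/d(-39, -35) - 1331/(-4281) = (-7 + 56²)/(-15*(-39) + 20*(-35) + 2*(-35)*(-39)) - 1331/(-4281) = (-7 + 3136)/(585 - 700 + 2730) - 1331*(-1/4281) = 3129/2615 + 1331/4281 = 16875814/11194815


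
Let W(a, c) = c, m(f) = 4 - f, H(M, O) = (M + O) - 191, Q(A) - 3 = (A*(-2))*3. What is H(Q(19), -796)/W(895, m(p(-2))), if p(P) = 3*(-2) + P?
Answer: -183/2 ≈ -91.500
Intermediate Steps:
p(P) = -6 + P
Q(A) = 3 - 6*A (Q(A) = 3 + (A*(-2))*3 = 3 - 2*A*3 = 3 - 6*A)
H(M, O) = -191 + M + O
H(Q(19), -796)/W(895, m(p(-2))) = (-191 + (3 - 6*19) - 796)/(4 - (-6 - 2)) = (-191 + (3 - 114) - 796)/(4 - 1*(-8)) = (-191 - 111 - 796)/(4 + 8) = -1098/12 = -1098*1/12 = -183/2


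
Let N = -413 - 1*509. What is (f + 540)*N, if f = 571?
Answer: -1024342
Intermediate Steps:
N = -922 (N = -413 - 509 = -922)
(f + 540)*N = (571 + 540)*(-922) = 1111*(-922) = -1024342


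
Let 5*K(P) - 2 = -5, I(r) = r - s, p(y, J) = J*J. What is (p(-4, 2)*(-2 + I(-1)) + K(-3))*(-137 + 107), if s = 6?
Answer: 1098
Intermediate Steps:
p(y, J) = J**2
I(r) = -6 + r (I(r) = r - 1*6 = r - 6 = -6 + r)
K(P) = -3/5 (K(P) = 2/5 + (1/5)*(-5) = 2/5 - 1 = -3/5)
(p(-4, 2)*(-2 + I(-1)) + K(-3))*(-137 + 107) = (2**2*(-2 + (-6 - 1)) - 3/5)*(-137 + 107) = (4*(-2 - 7) - 3/5)*(-30) = (4*(-9) - 3/5)*(-30) = (-36 - 3/5)*(-30) = -183/5*(-30) = 1098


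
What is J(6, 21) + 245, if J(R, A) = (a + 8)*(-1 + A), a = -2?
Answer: 365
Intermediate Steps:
J(R, A) = -6 + 6*A (J(R, A) = (-2 + 8)*(-1 + A) = 6*(-1 + A) = -6 + 6*A)
J(6, 21) + 245 = (-6 + 6*21) + 245 = (-6 + 126) + 245 = 120 + 245 = 365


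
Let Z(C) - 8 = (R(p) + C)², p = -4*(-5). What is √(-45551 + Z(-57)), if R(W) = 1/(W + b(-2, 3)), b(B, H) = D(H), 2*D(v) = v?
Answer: I*√78211406/43 ≈ 205.67*I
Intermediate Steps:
D(v) = v/2
b(B, H) = H/2
p = 20
R(W) = 1/(3/2 + W) (R(W) = 1/(W + (½)*3) = 1/(W + 3/2) = 1/(3/2 + W))
Z(C) = 8 + (2/43 + C)² (Z(C) = 8 + (2/(3 + 2*20) + C)² = 8 + (2/(3 + 40) + C)² = 8 + (2/43 + C)²)
√(-45551 + Z(-57)) = √(-45551 + (8 + (2 + 43*(-57))²/1849)) = √(-45551 + (8 + (2 - 2451)²/1849)) = √(-45551 + (8 + (1/1849)*(-2449)²)) = √(-45551 + (8 + (1/1849)*5997601)) = √(-45551 + (8 + 5997601/1849)) = √(-45551 + 6012393/1849) = √(-78211406/1849) = I*√78211406/43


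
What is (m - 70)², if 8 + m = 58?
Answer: 400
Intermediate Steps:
m = 50 (m = -8 + 58 = 50)
(m - 70)² = (50 - 70)² = (-20)² = 400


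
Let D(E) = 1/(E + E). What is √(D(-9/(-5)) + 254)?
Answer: √9154/6 ≈ 15.946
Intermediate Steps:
D(E) = 1/(2*E)
√(D(-9/(-5)) + 254) = √(1/(2*((-9/(-5)))) + 254) = √(1/(2*((-9*(-⅕)))) + 254) = √(1/(2*(9/5)) + 254) = √((½)*(5/9) + 254) = √(5/18 + 254) = √(4577/18) = √9154/6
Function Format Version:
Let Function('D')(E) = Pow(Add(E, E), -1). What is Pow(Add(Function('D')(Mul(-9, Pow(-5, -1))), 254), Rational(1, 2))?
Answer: Mul(Rational(1, 6), Pow(9154, Rational(1, 2))) ≈ 15.946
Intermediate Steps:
Function('D')(E) = Mul(Rational(1, 2), Pow(E, -1)) (Function('D')(E) = Pow(Mul(2, E), -1) = Mul(Rational(1, 2), Pow(E, -1)))
Pow(Add(Function('D')(Mul(-9, Pow(-5, -1))), 254), Rational(1, 2)) = Pow(Add(Mul(Rational(1, 2), Pow(Mul(-9, Pow(-5, -1)), -1)), 254), Rational(1, 2)) = Pow(Add(Mul(Rational(1, 2), Pow(Mul(-9, Rational(-1, 5)), -1)), 254), Rational(1, 2)) = Pow(Add(Mul(Rational(1, 2), Pow(Rational(9, 5), -1)), 254), Rational(1, 2)) = Pow(Add(Mul(Rational(1, 2), Rational(5, 9)), 254), Rational(1, 2)) = Pow(Add(Rational(5, 18), 254), Rational(1, 2)) = Pow(Rational(4577, 18), Rational(1, 2)) = Mul(Rational(1, 6), Pow(9154, Rational(1, 2)))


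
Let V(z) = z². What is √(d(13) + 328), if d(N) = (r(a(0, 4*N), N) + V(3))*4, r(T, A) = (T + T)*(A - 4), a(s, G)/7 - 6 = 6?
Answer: 2*√1603 ≈ 80.075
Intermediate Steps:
a(s, G) = 84 (a(s, G) = 42 + 7*6 = 42 + 42 = 84)
r(T, A) = 2*T*(-4 + A) (r(T, A) = (2*T)*(-4 + A) = 2*T*(-4 + A))
d(N) = -2652 + 672*N (d(N) = (2*84*(-4 + N) + 3²)*4 = ((-672 + 168*N) + 9)*4 = (-663 + 168*N)*4 = -2652 + 672*N)
√(d(13) + 328) = √((-2652 + 672*13) + 328) = √((-2652 + 8736) + 328) = √(6084 + 328) = √6412 = 2*√1603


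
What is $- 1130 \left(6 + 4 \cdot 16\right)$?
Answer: $-79100$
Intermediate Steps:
$- 1130 \left(6 + 4 \cdot 16\right) = - 1130 \left(6 + 64\right) = \left(-1130\right) 70 = -79100$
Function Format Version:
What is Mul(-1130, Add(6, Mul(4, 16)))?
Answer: -79100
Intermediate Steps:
Mul(-1130, Add(6, Mul(4, 16))) = Mul(-1130, Add(6, 64)) = Mul(-1130, 70) = -79100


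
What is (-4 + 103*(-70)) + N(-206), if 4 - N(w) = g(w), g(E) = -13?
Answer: -7197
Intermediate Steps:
N(w) = 17 (N(w) = 4 - 1*(-13) = 4 + 13 = 17)
(-4 + 103*(-70)) + N(-206) = (-4 + 103*(-70)) + 17 = (-4 - 7210) + 17 = -7214 + 17 = -7197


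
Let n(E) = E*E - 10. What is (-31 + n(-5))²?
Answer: 256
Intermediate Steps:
n(E) = -10 + E² (n(E) = E² - 10 = -10 + E²)
(-31 + n(-5))² = (-31 + (-10 + (-5)²))² = (-31 + (-10 + 25))² = (-31 + 15)² = (-16)² = 256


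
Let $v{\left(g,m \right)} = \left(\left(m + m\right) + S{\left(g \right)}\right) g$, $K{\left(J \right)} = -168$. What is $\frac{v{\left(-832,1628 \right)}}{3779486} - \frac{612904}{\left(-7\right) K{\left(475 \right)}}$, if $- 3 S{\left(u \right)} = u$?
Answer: $- \frac{144994950859}{277792221} \approx -521.96$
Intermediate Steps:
$S{\left(u \right)} = - \frac{u}{3}$
$v{\left(g,m \right)} = g \left(2 m - \frac{g}{3}\right)$ ($v{\left(g,m \right)} = \left(\left(m + m\right) - \frac{g}{3}\right) g = \left(2 m - \frac{g}{3}\right) g = g \left(2 m - \frac{g}{3}\right)$)
$\frac{v{\left(-832,1628 \right)}}{3779486} - \frac{612904}{\left(-7\right) K{\left(475 \right)}} = \frac{\frac{1}{3} \left(-832\right) \left(\left(-1\right) \left(-832\right) + 6 \cdot 1628\right)}{3779486} - \frac{612904}{\left(-7\right) \left(-168\right)} = \frac{1}{3} \left(-832\right) \left(832 + 9768\right) \frac{1}{3779486} - \frac{612904}{1176} = \frac{1}{3} \left(-832\right) 10600 \cdot \frac{1}{3779486} - \frac{76613}{147} = \left(- \frac{8819200}{3}\right) \frac{1}{3779486} - \frac{76613}{147} = - \frac{4409600}{5669229} - \frac{76613}{147} = - \frac{144994950859}{277792221}$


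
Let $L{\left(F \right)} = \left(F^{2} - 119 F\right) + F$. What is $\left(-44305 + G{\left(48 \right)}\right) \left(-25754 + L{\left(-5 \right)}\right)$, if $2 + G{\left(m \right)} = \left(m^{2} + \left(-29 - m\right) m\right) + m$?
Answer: $1147620489$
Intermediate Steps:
$L{\left(F \right)} = F^{2} - 118 F$
$G{\left(m \right)} = -2 + m + m^{2} + m \left(-29 - m\right)$ ($G{\left(m \right)} = -2 + \left(\left(m^{2} + \left(-29 - m\right) m\right) + m\right) = -2 + \left(\left(m^{2} + m \left(-29 - m\right)\right) + m\right) = -2 + \left(m + m^{2} + m \left(-29 - m\right)\right) = -2 + m + m^{2} + m \left(-29 - m\right)$)
$\left(-44305 + G{\left(48 \right)}\right) \left(-25754 + L{\left(-5 \right)}\right) = \left(-44305 - 1346\right) \left(-25754 - 5 \left(-118 - 5\right)\right) = \left(-44305 - 1346\right) \left(-25754 - -615\right) = \left(-44305 - 1346\right) \left(-25754 + 615\right) = \left(-45651\right) \left(-25139\right) = 1147620489$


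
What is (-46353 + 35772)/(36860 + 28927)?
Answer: -3527/21929 ≈ -0.16084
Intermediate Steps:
(-46353 + 35772)/(36860 + 28927) = -10581/65787 = -10581*1/65787 = -3527/21929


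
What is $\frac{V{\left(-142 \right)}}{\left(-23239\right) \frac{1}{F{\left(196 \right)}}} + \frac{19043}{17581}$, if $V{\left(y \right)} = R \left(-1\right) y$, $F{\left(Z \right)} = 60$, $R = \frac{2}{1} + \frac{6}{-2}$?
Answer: $\frac{592330397}{408564859} \approx 1.4498$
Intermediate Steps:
$R = -1$ ($R = 2 \cdot 1 + 6 \left(- \frac{1}{2}\right) = 2 - 3 = -1$)
$V{\left(y \right)} = y$ ($V{\left(y \right)} = \left(-1\right) \left(-1\right) y = 1 y = y$)
$\frac{V{\left(-142 \right)}}{\left(-23239\right) \frac{1}{F{\left(196 \right)}}} + \frac{19043}{17581} = - \frac{142}{\left(-23239\right) \frac{1}{60}} + \frac{19043}{17581} = - \frac{142}{\left(-23239\right) \frac{1}{60}} + 19043 \cdot \frac{1}{17581} = - \frac{142}{- \frac{23239}{60}} + \frac{19043}{17581} = \left(-142\right) \left(- \frac{60}{23239}\right) + \frac{19043}{17581} = \frac{8520}{23239} + \frac{19043}{17581} = \frac{592330397}{408564859}$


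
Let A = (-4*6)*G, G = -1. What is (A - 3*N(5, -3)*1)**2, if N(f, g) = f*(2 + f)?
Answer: 6561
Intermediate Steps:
A = 24 (A = -4*6*(-1) = -24*(-1) = 24)
(A - 3*N(5, -3)*1)**2 = (24 - 15*(2 + 5)*1)**2 = (24 - 15*7*1)**2 = (24 - 3*35*1)**2 = (24 - 105*1)**2 = (24 - 105)**2 = (-81)**2 = 6561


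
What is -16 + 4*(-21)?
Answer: -100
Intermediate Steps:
-16 + 4*(-21) = -16 - 84 = -100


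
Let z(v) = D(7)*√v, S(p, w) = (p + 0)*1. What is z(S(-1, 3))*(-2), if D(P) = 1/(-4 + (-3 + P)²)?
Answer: -I/6 ≈ -0.16667*I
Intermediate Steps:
S(p, w) = p (S(p, w) = p*1 = p)
z(v) = √v/12 (z(v) = √v/(-4 + (-3 + 7)²) = √v/(-4 + 4²) = √v/(-4 + 16) = √v/12)
z(S(-1, 3))*(-2) = (√(-1)/12)*(-2) = (I/12)*(-2) = -I/6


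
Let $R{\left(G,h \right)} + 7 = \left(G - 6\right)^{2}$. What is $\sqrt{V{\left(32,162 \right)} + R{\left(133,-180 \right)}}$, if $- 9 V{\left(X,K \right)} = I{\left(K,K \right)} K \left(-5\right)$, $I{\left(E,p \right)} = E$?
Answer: $\sqrt{30702} \approx 175.22$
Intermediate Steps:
$R{\left(G,h \right)} = -7 + \left(-6 + G\right)^{2}$ ($R{\left(G,h \right)} = -7 + \left(G - 6\right)^{2} = -7 + \left(-6 + G\right)^{2}$)
$V{\left(X,K \right)} = \frac{5 K^{2}}{9}$ ($V{\left(X,K \right)} = - \frac{K K \left(-5\right)}{9} = - \frac{K^{2} \left(-5\right)}{9} = - \frac{\left(-5\right) K^{2}}{9} = \frac{5 K^{2}}{9}$)
$\sqrt{V{\left(32,162 \right)} + R{\left(133,-180 \right)}} = \sqrt{\frac{5 \cdot 162^{2}}{9} - \left(7 - \left(-6 + 133\right)^{2}\right)} = \sqrt{\frac{5}{9} \cdot 26244 - \left(7 - 127^{2}\right)} = \sqrt{14580 + \left(-7 + 16129\right)} = \sqrt{14580 + 16122} = \sqrt{30702}$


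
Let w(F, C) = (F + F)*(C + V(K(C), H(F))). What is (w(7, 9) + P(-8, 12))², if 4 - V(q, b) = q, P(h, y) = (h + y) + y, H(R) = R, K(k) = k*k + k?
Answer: 1127844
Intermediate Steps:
K(k) = k + k² (K(k) = k² + k = k + k²)
P(h, y) = h + 2*y
V(q, b) = 4 - q
w(F, C) = 2*F*(4 + C - C*(1 + C)) (w(F, C) = (F + F)*(C + (4 - C*(1 + C))) = (2*F)*(C + (4 - C*(1 + C))) = (2*F)*(4 + C - C*(1 + C)) = 2*F*(4 + C - C*(1 + C)))
(w(7, 9) + P(-8, 12))² = (2*7*(4 - 1*9²) + (-8 + 2*12))² = (2*7*(4 - 1*81) + (-8 + 24))² = (2*7*(4 - 81) + 16)² = (2*7*(-77) + 16)² = (-1078 + 16)² = (-1062)² = 1127844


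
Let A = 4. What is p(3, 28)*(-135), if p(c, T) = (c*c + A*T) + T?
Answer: -20115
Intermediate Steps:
p(c, T) = c**2 + 5*T (p(c, T) = (c*c + 4*T) + T = (c**2 + 4*T) + T = c**2 + 5*T)
p(3, 28)*(-135) = (3**2 + 5*28)*(-135) = (9 + 140)*(-135) = 149*(-135) = -20115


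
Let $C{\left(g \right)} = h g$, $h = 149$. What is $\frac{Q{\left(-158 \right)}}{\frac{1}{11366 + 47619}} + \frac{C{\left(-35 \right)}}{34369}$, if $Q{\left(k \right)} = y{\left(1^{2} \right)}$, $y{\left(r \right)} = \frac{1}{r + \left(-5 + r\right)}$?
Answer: $- \frac{2027271110}{103107} \approx -19662.0$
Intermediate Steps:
$C{\left(g \right)} = 149 g$
$y{\left(r \right)} = \frac{1}{-5 + 2 r}$
$Q{\left(k \right)} = - \frac{1}{3}$ ($Q{\left(k \right)} = \frac{1}{-5 + 2 \cdot 1^{2}} = \frac{1}{-5 + 2 \cdot 1} = \frac{1}{-5 + 2} = \frac{1}{-3} = - \frac{1}{3}$)
$\frac{Q{\left(-158 \right)}}{\frac{1}{11366 + 47619}} + \frac{C{\left(-35 \right)}}{34369} = - \frac{1}{3 \frac{1}{11366 + 47619}} + \frac{149 \left(-35\right)}{34369} = - \frac{1}{3 \cdot \frac{1}{58985}} - \frac{5215}{34369} = - \frac{\frac{1}{\frac{1}{58985}}}{3} - \frac{5215}{34369} = \left(- \frac{1}{3}\right) 58985 - \frac{5215}{34369} = - \frac{58985}{3} - \frac{5215}{34369} = - \frac{2027271110}{103107}$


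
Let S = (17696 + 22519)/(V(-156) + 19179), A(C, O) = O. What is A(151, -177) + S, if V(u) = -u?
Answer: -225472/1289 ≈ -174.92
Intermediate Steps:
S = 2681/1289 (S = (17696 + 22519)/(-1*(-156) + 19179) = 40215/(156 + 19179) = 40215/19335 = 40215*(1/19335) = 2681/1289 ≈ 2.0799)
A(151, -177) + S = -177 + 2681/1289 = -225472/1289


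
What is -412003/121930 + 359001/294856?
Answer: -38854282319/17975896040 ≈ -2.1615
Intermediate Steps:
-412003/121930 + 359001/294856 = -38854282319/17975896040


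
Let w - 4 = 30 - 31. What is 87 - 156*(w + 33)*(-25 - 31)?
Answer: 314583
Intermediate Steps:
w = 3 (w = 4 + (30 - 31) = 4 - 1 = 3)
87 - 156*(w + 33)*(-25 - 31) = 87 - 156*(3 + 33)*(-25 - 31) = 87 - 5616*(-56) = 87 - 156*(-2016) = 87 + 314496 = 314583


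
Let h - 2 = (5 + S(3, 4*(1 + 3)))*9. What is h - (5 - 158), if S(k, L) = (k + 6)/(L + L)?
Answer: 6481/32 ≈ 202.53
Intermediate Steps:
S(k, L) = (6 + k)/(2*L) (S(k, L) = (6 + k)/((2*L)) = (6 + k)*(1/(2*L)) = (6 + k)/(2*L))
h = 1585/32 (h = 2 + (5 + (6 + 3)/(2*((4*(1 + 3)))))*9 = 2 + (5 + (½)*9/(4*4))*9 = 2 + (5 + (½)*9/16)*9 = 2 + (5 + (½)*(1/16)*9)*9 = 2 + (5 + 9/32)*9 = 2 + (169/32)*9 = 2 + 1521/32 = 1585/32 ≈ 49.531)
h - (5 - 158) = 1585/32 - (5 - 158) = 1585/32 - 1*(-153) = 1585/32 + 153 = 6481/32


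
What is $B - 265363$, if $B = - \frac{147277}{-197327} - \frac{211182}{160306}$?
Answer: $- \frac{322852568453933}{1216642387} \approx -2.6536 \cdot 10^{5}$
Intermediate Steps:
$B = - \frac{694712452}{1216642387}$ ($B = \left(-147277\right) \left(- \frac{1}{197327}\right) - \frac{105591}{80153} = \frac{11329}{15179} - \frac{105591}{80153} = - \frac{694712452}{1216642387} \approx -0.57101$)
$B - 265363 = - \frac{694712452}{1216642387} - 265363 = - \frac{322852568453933}{1216642387}$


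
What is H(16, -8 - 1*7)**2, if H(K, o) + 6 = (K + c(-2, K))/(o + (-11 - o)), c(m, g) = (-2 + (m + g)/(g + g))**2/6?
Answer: 132411049/2359296 ≈ 56.123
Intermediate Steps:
c(m, g) = (-2 + (g + m)/(2*g))**2/6 (c(m, g) = (-2 + (g + m)/((2*g)))**2*(1/6) = (-2 + (g + m)*(1/(2*g)))**2*(1/6) = (-2 + (g + m)/(2*g))**2*(1/6) = (-2 + (g + m)/(2*g))**2/6)
H(K, o) = -6 - K/11 - (2 + 3*K)**2/(264*K**2) (H(K, o) = -6 + (K + (-1*(-2) + 3*K)**2/(24*K**2))/(o + (-11 - o)) = -6 + (K + (2 + 3*K)**2/(24*K**2))/(-11) = -6 + (K + (2 + 3*K)**2/(24*K**2))*(-1/11) = -6 + (-K/11 - (2 + 3*K)**2/(264*K**2)) = -6 - K/11 - (2 + 3*K)**2/(264*K**2))
H(16, -8 - 1*7)**2 = (-6 - 1/11*16 - 1/264*(2 + 3*16)**2/16**2)**2 = (-6 - 16/11 - 1/264*1/256*(2 + 48)**2)**2 = (-6 - 16/11 - 1/264*1/256*50**2)**2 = (-6 - 16/11 - 1/264*1/256*2500)**2 = (-6 - 16/11 - 625/16896)**2 = (-11507/1536)**2 = 132411049/2359296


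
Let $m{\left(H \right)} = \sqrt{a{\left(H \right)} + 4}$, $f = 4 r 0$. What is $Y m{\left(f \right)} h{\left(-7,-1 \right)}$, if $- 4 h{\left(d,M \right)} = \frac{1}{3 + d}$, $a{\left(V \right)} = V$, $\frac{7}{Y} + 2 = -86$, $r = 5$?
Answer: $- \frac{7}{704} \approx -0.0099432$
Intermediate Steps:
$Y = - \frac{7}{88}$ ($Y = \frac{7}{-2 - 86} = \frac{7}{-88} = 7 \left(- \frac{1}{88}\right) = - \frac{7}{88} \approx -0.079545$)
$f = 0$ ($f = 4 \cdot 5 \cdot 0 = 20 \cdot 0 = 0$)
$m{\left(H \right)} = \sqrt{4 + H}$ ($m{\left(H \right)} = \sqrt{H + 4} = \sqrt{4 + H}$)
$h{\left(d,M \right)} = - \frac{1}{4 \left(3 + d\right)}$
$Y m{\left(f \right)} h{\left(-7,-1 \right)} = - \frac{7 \sqrt{4 + 0}}{88} \left(- \frac{1}{12 + 4 \left(-7\right)}\right) = - \frac{7 \sqrt{4}}{88} \left(- \frac{1}{12 - 28}\right) = \left(- \frac{7}{88}\right) 2 \left(- \frac{1}{-16}\right) = - \frac{7 \left(\left(-1\right) \left(- \frac{1}{16}\right)\right)}{44} = \left(- \frac{7}{44}\right) \frac{1}{16} = - \frac{7}{704}$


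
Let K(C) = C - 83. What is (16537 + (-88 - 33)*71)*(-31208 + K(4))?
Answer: -248606502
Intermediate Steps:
K(C) = -83 + C
(16537 + (-88 - 33)*71)*(-31208 + K(4)) = (16537 + (-88 - 33)*71)*(-31208 + (-83 + 4)) = (16537 - 121*71)*(-31208 - 79) = (16537 - 8591)*(-31287) = 7946*(-31287) = -248606502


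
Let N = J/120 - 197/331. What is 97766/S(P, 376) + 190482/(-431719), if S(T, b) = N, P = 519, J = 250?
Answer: 167646824763786/2551891009 ≈ 65695.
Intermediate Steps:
N = 5911/3972 (N = 250/120 - 197/331 = 250*(1/120) - 197*1/331 = 25/12 - 197/331 = 5911/3972 ≈ 1.4882)
S(T, b) = 5911/3972
97766/S(P, 376) + 190482/(-431719) = 97766/(5911/3972) + 190482/(-431719) = 97766*(3972/5911) + 190482*(-1/431719) = 388326552/5911 - 190482/431719 = 167646824763786/2551891009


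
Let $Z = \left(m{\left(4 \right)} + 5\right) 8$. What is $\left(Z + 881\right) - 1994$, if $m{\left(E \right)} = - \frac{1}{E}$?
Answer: $-1075$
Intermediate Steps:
$Z = 38$ ($Z = \left(- \frac{1}{4} + 5\right) 8 = \frac{19}{4} \cdot 8 = 38$)
$\left(Z + 881\right) - 1994 = \left(38 + 881\right) - 1994 = 919 - 1994 = -1075$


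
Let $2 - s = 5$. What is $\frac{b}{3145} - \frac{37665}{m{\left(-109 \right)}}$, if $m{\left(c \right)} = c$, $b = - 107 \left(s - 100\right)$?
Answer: $\frac{119657714}{342805} \approx 349.05$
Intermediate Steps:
$s = -3$ ($s = 2 - 5 = -3$)
$b = 11021$ ($b = - 107 \left(-3 - 100\right) = \left(-107\right) \left(-103\right) = 11021$)
$\frac{b}{3145} - \frac{37665}{m{\left(-109 \right)}} = \frac{11021}{3145} - \frac{37665}{-109} = 11021 \cdot \frac{1}{3145} - - \frac{37665}{109} = \frac{11021}{3145} + \frac{37665}{109} = \frac{119657714}{342805}$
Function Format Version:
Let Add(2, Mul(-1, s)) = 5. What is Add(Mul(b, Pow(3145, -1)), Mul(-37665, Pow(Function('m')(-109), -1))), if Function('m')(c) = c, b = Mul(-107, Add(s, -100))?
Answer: Rational(119657714, 342805) ≈ 349.05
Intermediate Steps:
s = -3 (s = Add(2, Mul(-1, 5)) = Add(2, -5) = -3)
b = 11021 (b = Mul(-107, Add(-3, -100)) = Mul(-107, -103) = 11021)
Add(Mul(b, Pow(3145, -1)), Mul(-37665, Pow(Function('m')(-109), -1))) = Add(Mul(11021, Pow(3145, -1)), Mul(-37665, Pow(-109, -1))) = Add(Mul(11021, Rational(1, 3145)), Mul(-37665, Rational(-1, 109))) = Add(Rational(11021, 3145), Rational(37665, 109)) = Rational(119657714, 342805)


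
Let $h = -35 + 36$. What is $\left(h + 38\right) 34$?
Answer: $1326$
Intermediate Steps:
$h = 1$
$\left(h + 38\right) 34 = \left(1 + 38\right) 34 = 39 \cdot 34 = 1326$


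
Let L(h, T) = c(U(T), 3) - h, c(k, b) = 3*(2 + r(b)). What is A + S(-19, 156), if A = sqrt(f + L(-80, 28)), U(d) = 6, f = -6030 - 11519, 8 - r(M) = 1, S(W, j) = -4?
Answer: -4 + 3*I*sqrt(1938) ≈ -4.0 + 132.07*I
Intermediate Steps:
r(M) = 7 (r(M) = 8 - 1*1 = 8 - 1 = 7)
f = -17549
c(k, b) = 27 (c(k, b) = 3*(2 + 7) = 3*9 = 27)
L(h, T) = 27 - h
A = 3*I*sqrt(1938) (A = sqrt(-17549 + (27 - 1*(-80))) = sqrt(-17549 + (27 + 80)) = sqrt(-17549 + 107) = sqrt(-17442) = 3*I*sqrt(1938) ≈ 132.07*I)
A + S(-19, 156) = 3*I*sqrt(1938) - 4 = -4 + 3*I*sqrt(1938)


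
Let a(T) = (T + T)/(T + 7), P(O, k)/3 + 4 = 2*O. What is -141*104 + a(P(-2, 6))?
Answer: -249240/17 ≈ -14661.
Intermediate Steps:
P(O, k) = -12 + 6*O (P(O, k) = -12 + 3*(2*O) = -12 + 6*O)
a(T) = 2*T/(7 + T) (a(T) = (2*T)/(7 + T) = 2*T/(7 + T))
-141*104 + a(P(-2, 6)) = -141*104 + 2*(-12 + 6*(-2))/(7 + (-12 + 6*(-2))) = -14664 + 2*(-12 - 12)/(7 + (-12 - 12)) = -14664 + 2*(-24)/(7 - 24) = -14664 + 2*(-24)/(-17) = -14664 + 2*(-24)*(-1/17) = -14664 + 48/17 = -249240/17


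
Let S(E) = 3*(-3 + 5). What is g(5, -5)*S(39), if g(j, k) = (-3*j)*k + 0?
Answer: 450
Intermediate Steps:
S(E) = 6 (S(E) = 3*2 = 6)
g(j, k) = -3*j*k (g(j, k) = -3*j*k + 0 = -3*j*k)
g(5, -5)*S(39) = -3*5*(-5)*6 = 75*6 = 450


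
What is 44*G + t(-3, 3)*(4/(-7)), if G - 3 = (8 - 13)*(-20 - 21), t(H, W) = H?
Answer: 64076/7 ≈ 9153.7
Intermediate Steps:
G = 208 (G = 3 + (8 - 13)*(-20 - 21) = 3 - 5*(-41) = 3 + 205 = 208)
44*G + t(-3, 3)*(4/(-7)) = 44*208 - 12/(-7) = 9152 - 12*(-1)/7 = 9152 - 3*(-4/7) = 9152 + 12/7 = 64076/7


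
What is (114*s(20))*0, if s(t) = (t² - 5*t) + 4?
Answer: 0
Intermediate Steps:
s(t) = 4 + t² - 5*t
(114*s(20))*0 = (114*(4 + 20² - 5*20))*0 = (114*(4 + 400 - 100))*0 = (114*304)*0 = 34656*0 = 0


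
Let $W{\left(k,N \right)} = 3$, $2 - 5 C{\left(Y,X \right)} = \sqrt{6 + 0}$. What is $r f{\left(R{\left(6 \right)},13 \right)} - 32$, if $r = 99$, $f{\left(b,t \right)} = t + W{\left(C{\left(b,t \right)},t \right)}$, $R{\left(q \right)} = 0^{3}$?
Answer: $1552$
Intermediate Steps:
$C{\left(Y,X \right)} = \frac{2}{5} - \frac{\sqrt{6}}{5}$ ($C{\left(Y,X \right)} = \frac{2}{5} - \frac{\sqrt{6 + 0}}{5} = \frac{2}{5} - \frac{\sqrt{6}}{5}$)
$R{\left(q \right)} = 0$
$f{\left(b,t \right)} = 3 + t$ ($f{\left(b,t \right)} = t + 3 = 3 + t$)
$r f{\left(R{\left(6 \right)},13 \right)} - 32 = 99 \left(3 + 13\right) - 32 = 99 \cdot 16 - 32 = 1584 - 32 = 1552$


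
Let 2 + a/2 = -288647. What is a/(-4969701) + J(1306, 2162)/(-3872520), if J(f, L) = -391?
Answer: 248615689339/2138362946280 ≈ 0.11626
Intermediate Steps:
a = -577298 (a = -4 + 2*(-288647) = -4 - 577294 = -577298)
a/(-4969701) + J(1306, 2162)/(-3872520) = -577298/(-4969701) - 391/(-3872520) = -577298*(-1/4969701) - 391*(-1/3872520) = 577298/4969701 + 391/3872520 = 248615689339/2138362946280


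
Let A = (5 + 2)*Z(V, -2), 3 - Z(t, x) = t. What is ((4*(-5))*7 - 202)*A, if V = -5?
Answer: -19152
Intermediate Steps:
Z(t, x) = 3 - t
A = 56 (A = (5 + 2)*(3 - 1*(-5)) = 7*(3 + 5) = 7*8 = 56)
((4*(-5))*7 - 202)*A = ((4*(-5))*7 - 202)*56 = (-20*7 - 202)*56 = (-140 - 202)*56 = -342*56 = -19152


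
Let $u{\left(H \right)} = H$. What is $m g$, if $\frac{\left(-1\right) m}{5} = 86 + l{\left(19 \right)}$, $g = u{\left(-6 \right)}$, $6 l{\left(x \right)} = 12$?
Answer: $2640$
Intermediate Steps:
$l{\left(x \right)} = 2$ ($l{\left(x \right)} = \frac{1}{6} \cdot 12 = 2$)
$g = -6$
$m = -440$ ($m = - 5 \left(86 + 2\right) = \left(-5\right) 88 = -440$)
$m g = \left(-440\right) \left(-6\right) = 2640$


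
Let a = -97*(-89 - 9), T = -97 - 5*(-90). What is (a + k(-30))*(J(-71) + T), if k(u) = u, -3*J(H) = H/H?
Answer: 10025608/3 ≈ 3.3419e+6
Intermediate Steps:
J(H) = -⅓ (J(H) = -H/(3*H) = -⅓*1 = -⅓)
T = 353 (T = -97 + 450 = 353)
a = 9506 (a = -97*(-98) = 9506)
(a + k(-30))*(J(-71) + T) = (9506 - 30)*(-⅓ + 353) = 9476*(1058/3) = 10025608/3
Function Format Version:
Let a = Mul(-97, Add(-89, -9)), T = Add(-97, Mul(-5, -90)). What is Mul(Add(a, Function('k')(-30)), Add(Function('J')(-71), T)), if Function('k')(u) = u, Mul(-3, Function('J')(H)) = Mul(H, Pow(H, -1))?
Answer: Rational(10025608, 3) ≈ 3.3419e+6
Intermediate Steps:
Function('J')(H) = Rational(-1, 3) (Function('J')(H) = Mul(Rational(-1, 3), Mul(H, Pow(H, -1))) = Mul(Rational(-1, 3), 1) = Rational(-1, 3))
T = 353 (T = Add(-97, 450) = 353)
a = 9506 (a = Mul(-97, -98) = 9506)
Mul(Add(a, Function('k')(-30)), Add(Function('J')(-71), T)) = Mul(Add(9506, -30), Add(Rational(-1, 3), 353)) = Mul(9476, Rational(1058, 3)) = Rational(10025608, 3)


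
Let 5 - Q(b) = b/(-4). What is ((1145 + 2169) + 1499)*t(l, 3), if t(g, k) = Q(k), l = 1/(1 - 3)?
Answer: 110699/4 ≈ 27675.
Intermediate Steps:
l = -½ (l = 1/(-2) = -½ ≈ -0.50000)
Q(b) = 5 + b/4 (Q(b) = 5 - b/(-4) = 5 - b*(-1)/4 = 5 - (-1)*b/4 = 5 + b/4)
t(g, k) = 5 + k/4
((1145 + 2169) + 1499)*t(l, 3) = ((1145 + 2169) + 1499)*(5 + (¼)*3) = (3314 + 1499)*(5 + ¾) = 4813*(23/4) = 110699/4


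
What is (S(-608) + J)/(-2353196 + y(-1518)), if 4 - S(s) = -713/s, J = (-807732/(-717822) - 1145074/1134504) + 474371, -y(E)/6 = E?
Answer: -8630240626518641/42645772977276672 ≈ -0.20237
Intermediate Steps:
y(E) = -6*E
J = 56777560458337/119690172 (J = (-807732*(-1/717822) - 1145074*1/1134504) + 474371 = (1662/1477 - 81791/81036) + 474371 = 13876525/119690172 + 474371 = 56777560458337/119690172 ≈ 4.7437e+5)
S(s) = 4 + 713/s (S(s) = 4 - (-713)/s = 4 + 713/s)
(S(-608) + J)/(-2353196 + y(-1518)) = ((4 + 713/(-608)) + 56777560458337/119690172)/(-2353196 - 6*(-1518)) = ((4 + 713*(-1/608)) + 56777560458337/119690172)/(-2353196 + 9108) = ((4 - 713/608) + 56777560458337/119690172)/(-2344088) = (1719/608 + 56777560458337/119690172)*(-1/2344088) = (8630240626518641/18192906144)*(-1/2344088) = -8630240626518641/42645772977276672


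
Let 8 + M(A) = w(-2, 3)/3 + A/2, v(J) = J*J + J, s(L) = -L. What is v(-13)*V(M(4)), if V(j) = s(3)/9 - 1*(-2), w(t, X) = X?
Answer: 260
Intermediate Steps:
v(J) = J + J² (v(J) = J² + J = J + J²)
M(A) = -7 + A/2 (M(A) = -8 + (3/3 + A/2) = -8 + (3*(⅓) + A*(½)) = -8 + (1 + A/2) = -7 + A/2)
V(j) = 5/3 (V(j) = -1*3/9 - 1*(-2) = -3*⅑ + 2 = -⅓ + 2 = 5/3)
v(-13)*V(M(4)) = -13*(1 - 13)*(5/3) = -13*(-12)*(5/3) = 156*(5/3) = 260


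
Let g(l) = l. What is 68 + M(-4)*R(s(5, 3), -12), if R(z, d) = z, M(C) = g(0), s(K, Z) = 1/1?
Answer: 68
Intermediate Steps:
s(K, Z) = 1
M(C) = 0
68 + M(-4)*R(s(5, 3), -12) = 68 + 0*1 = 68 + 0 = 68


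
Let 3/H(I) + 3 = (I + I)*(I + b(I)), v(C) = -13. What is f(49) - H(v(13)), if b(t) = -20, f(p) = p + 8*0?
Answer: 13964/285 ≈ 48.996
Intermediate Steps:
f(p) = p (f(p) = p + 0 = p)
H(I) = 3/(-3 + 2*I*(-20 + I)) (H(I) = 3/(-3 + (I + I)*(I - 20)) = 3/(-3 + (2*I)*(-20 + I)) = 3/(-3 + 2*I*(-20 + I)))
f(49) - H(v(13)) = 49 - 3/(-3 - 40*(-13) + 2*(-13)**2) = 49 - 3/(-3 + 520 + 2*169) = 49 - 3/(-3 + 520 + 338) = 49 - 3/855 = 49 - 1*1/285 = 49 - 1/285 = 13964/285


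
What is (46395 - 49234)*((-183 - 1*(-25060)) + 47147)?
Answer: -204476136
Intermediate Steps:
(46395 - 49234)*((-183 - 1*(-25060)) + 47147) = -2839*((-183 + 25060) + 47147) = -2839*(24877 + 47147) = -2839*72024 = -204476136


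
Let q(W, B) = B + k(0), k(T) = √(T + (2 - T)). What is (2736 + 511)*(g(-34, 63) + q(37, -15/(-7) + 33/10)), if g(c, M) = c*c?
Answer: 263984347/70 + 3247*√2 ≈ 3.7758e+6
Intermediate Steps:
g(c, M) = c²
k(T) = √2
q(W, B) = B + √2
(2736 + 511)*(g(-34, 63) + q(37, -15/(-7) + 33/10)) = (2736 + 511)*((-34)² + ((-15/(-7) + 33/10) + √2)) = 3247*(1156 + ((-15*(-⅐) + 33*(⅒)) + √2)) = 3247*(1156 + ((15/7 + 33/10) + √2)) = 3247*(1156 + (381/70 + √2)) = 3247*(81301/70 + √2) = 263984347/70 + 3247*√2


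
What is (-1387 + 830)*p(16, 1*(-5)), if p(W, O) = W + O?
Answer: -6127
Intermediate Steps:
p(W, O) = O + W
(-1387 + 830)*p(16, 1*(-5)) = (-1387 + 830)*(1*(-5) + 16) = -557*(-5 + 16) = -557*11 = -6127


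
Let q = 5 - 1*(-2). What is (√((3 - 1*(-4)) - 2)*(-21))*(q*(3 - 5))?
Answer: 294*√5 ≈ 657.40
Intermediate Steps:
q = 7 (q = 5 + 2 = 7)
(√((3 - 1*(-4)) - 2)*(-21))*(q*(3 - 5)) = (√((3 - 1*(-4)) - 2)*(-21))*(7*(3 - 5)) = (√((3 + 4) - 2)*(-21))*(7*(-2)) = (√(7 - 2)*(-21))*(-14) = (√5*(-21))*(-14) = -21*√5*(-14) = 294*√5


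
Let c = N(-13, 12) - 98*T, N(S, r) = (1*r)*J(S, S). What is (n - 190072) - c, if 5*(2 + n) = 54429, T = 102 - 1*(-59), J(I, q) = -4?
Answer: -816811/5 ≈ -1.6336e+5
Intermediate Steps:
N(S, r) = -4*r (N(S, r) = (1*r)*(-4) = r*(-4) = -4*r)
T = 161 (T = 102 + 59 = 161)
n = 54419/5 (n = -2 + (⅕)*54429 = -2 + 54429/5 = 54419/5 ≈ 10884.)
c = -15826 (c = -4*12 - 98*161 = -48 - 15778 = -15826)
(n - 190072) - c = (54419/5 - 190072) - 1*(-15826) = -895941/5 + 15826 = -816811/5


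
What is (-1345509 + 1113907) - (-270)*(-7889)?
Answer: -2361632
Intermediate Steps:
(-1345509 + 1113907) - (-270)*(-7889) = -231602 - 1*2130030 = -231602 - 2130030 = -2361632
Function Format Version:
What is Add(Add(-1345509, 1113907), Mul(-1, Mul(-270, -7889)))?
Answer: -2361632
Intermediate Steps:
Add(Add(-1345509, 1113907), Mul(-1, Mul(-270, -7889))) = Add(-231602, Mul(-1, 2130030)) = Add(-231602, -2130030) = -2361632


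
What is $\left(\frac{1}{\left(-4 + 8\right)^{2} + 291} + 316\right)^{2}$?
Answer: $\frac{9411522169}{94249} \approx 99858.0$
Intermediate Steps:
$\left(\frac{1}{\left(-4 + 8\right)^{2} + 291} + 316\right)^{2} = \left(\frac{1}{4^{2} + 291} + 316\right)^{2} = \left(\frac{1}{16 + 291} + 316\right)^{2} = \left(\frac{1}{307} + 316\right)^{2} = \left(\frac{97013}{307}\right)^{2} = \frac{9411522169}{94249}$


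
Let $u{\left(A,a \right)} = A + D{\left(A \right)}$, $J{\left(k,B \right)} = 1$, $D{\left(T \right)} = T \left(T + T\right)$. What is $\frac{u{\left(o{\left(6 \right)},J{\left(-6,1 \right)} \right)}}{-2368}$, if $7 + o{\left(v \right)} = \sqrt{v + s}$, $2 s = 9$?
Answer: $- \frac{7}{148} + \frac{27 \sqrt{42}}{4736} \approx -0.010351$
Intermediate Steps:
$D{\left(T \right)} = 2 T^{2}$ ($D{\left(T \right)} = T 2 T = 2 T^{2}$)
$s = \frac{9}{2}$ ($s = \frac{1}{2} \cdot 9 = \frac{9}{2} \approx 4.5$)
$o{\left(v \right)} = -7 + \sqrt{\frac{9}{2} + v}$ ($o{\left(v \right)} = -7 + \sqrt{v + \frac{9}{2}} = -7 + \sqrt{\frac{9}{2} + v}$)
$u{\left(A,a \right)} = A + 2 A^{2}$
$\frac{u{\left(o{\left(6 \right)},J{\left(-6,1 \right)} \right)}}{-2368} = \frac{\left(-7 + \frac{\sqrt{18 + 4 \cdot 6}}{2}\right) \left(1 + 2 \left(-7 + \frac{\sqrt{18 + 4 \cdot 6}}{2}\right)\right)}{-2368} = \left(-7 + \frac{\sqrt{18 + 24}}{2}\right) \left(1 + 2 \left(-7 + \frac{\sqrt{18 + 24}}{2}\right)\right) \left(- \frac{1}{2368}\right) = \left(-7 + \frac{\sqrt{42}}{2}\right) \left(1 + 2 \left(-7 + \frac{\sqrt{42}}{2}\right)\right) \left(- \frac{1}{2368}\right) = \left(-7 + \frac{\sqrt{42}}{2}\right) \left(1 - \left(14 - \sqrt{42}\right)\right) \left(- \frac{1}{2368}\right) = \left(-7 + \frac{\sqrt{42}}{2}\right) \left(-13 + \sqrt{42}\right) \left(- \frac{1}{2368}\right) = \left(-13 + \sqrt{42}\right) \left(-7 + \frac{\sqrt{42}}{2}\right) \left(- \frac{1}{2368}\right) = - \frac{\left(-13 + \sqrt{42}\right) \left(-7 + \frac{\sqrt{42}}{2}\right)}{2368}$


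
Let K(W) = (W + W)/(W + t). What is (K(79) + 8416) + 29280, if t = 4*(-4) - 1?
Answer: 1168655/31 ≈ 37699.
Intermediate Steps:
t = -17 (t = -16 - 1 = -17)
K(W) = 2*W/(-17 + W) (K(W) = (W + W)/(W - 17) = (2*W)/(-17 + W) = 2*W/(-17 + W))
(K(79) + 8416) + 29280 = (2*79/(-17 + 79) + 8416) + 29280 = (2*79/62 + 8416) + 29280 = (2*79*(1/62) + 8416) + 29280 = (79/31 + 8416) + 29280 = 260975/31 + 29280 = 1168655/31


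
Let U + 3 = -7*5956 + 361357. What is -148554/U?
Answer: -1179/2537 ≈ -0.46472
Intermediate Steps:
U = 319662 (U = -3 + (-7*5956 + 361357) = -3 + (-41692 + 361357) = -3 + 319665 = 319662)
-148554/U = -148554/319662 = -148554*1/319662 = -1179/2537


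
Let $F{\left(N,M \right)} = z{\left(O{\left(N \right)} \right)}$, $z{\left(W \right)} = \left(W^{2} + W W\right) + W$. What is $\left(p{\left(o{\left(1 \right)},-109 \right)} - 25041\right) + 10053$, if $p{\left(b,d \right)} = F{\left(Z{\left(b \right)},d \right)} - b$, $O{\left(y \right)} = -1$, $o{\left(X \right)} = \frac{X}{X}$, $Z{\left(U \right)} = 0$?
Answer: $-14988$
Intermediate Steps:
$o{\left(X \right)} = 1$
$z{\left(W \right)} = W + 2 W^{2}$ ($z{\left(W \right)} = \left(W^{2} + W^{2}\right) + W = 2 W^{2} + W = W + 2 W^{2}$)
$F{\left(N,M \right)} = 1$ ($F{\left(N,M \right)} = - (1 + 2 \left(-1\right)) = - (1 - 2) = \left(-1\right) \left(-1\right) = 1$)
$p{\left(b,d \right)} = 1 - b$
$\left(p{\left(o{\left(1 \right)},-109 \right)} - 25041\right) + 10053 = \left(\left(1 - 1\right) - 25041\right) + 10053 = \left(0 - 25041\right) + 10053 = -25041 + 10053 = -14988$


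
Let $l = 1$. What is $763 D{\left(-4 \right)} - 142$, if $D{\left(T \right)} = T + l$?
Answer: $-2431$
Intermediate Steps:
$D{\left(T \right)} = 1 + T$ ($D{\left(T \right)} = T + 1 = 1 + T$)
$763 D{\left(-4 \right)} - 142 = 763 \left(1 - 4\right) - 142 = 763 \left(-3\right) - 142 = -2289 - 142 = -2431$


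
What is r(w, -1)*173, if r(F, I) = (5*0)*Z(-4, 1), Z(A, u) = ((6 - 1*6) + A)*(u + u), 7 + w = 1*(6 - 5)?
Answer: 0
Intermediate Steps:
w = -6 (w = -7 + 1*(6 - 5) = -7 + 1*1 = -7 + 1 = -6)
Z(A, u) = 2*A*u (Z(A, u) = ((6 - 6) + A)*(2*u) = (0 + A)*(2*u) = A*(2*u) = 2*A*u)
r(F, I) = 0 (r(F, I) = (5*0)*(2*(-4)*1) = 0*(-8) = 0)
r(w, -1)*173 = 0*173 = 0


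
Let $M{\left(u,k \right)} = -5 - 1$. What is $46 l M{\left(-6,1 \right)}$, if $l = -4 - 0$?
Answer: $1104$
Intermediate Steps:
$M{\left(u,k \right)} = -6$
$l = -4$ ($l = -4 + 0 = -4$)
$46 l M{\left(-6,1 \right)} = 46 \left(-4\right) \left(-6\right) = \left(-184\right) \left(-6\right) = 1104$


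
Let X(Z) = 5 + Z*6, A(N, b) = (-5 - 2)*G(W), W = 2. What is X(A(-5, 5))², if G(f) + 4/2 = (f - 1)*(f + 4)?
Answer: 26569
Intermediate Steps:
G(f) = -2 + (-1 + f)*(4 + f) (G(f) = -2 + (f - 1)*(f + 4) = -2 + (-1 + f)*(4 + f))
A(N, b) = -28 (A(N, b) = (-5 - 2)*(-6 + 2² + 3*2) = -7*(-6 + 4 + 6) = -7*4 = -28)
X(Z) = 5 + 6*Z
X(A(-5, 5))² = (5 + 6*(-28))² = (5 - 168)² = (-163)² = 26569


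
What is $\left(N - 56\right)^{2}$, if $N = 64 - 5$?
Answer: $9$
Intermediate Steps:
$N = 59$
$\left(N - 56\right)^{2} = \left(59 - 56\right)^{2} = 3^{2} = 9$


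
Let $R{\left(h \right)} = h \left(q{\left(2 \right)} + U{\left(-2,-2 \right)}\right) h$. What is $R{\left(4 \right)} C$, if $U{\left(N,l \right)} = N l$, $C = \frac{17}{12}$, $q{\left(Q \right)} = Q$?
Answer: $136$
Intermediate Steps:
$C = \frac{17}{12}$ ($C = 17 \cdot \frac{1}{12} = \frac{17}{12} \approx 1.4167$)
$R{\left(h \right)} = 6 h^{2}$ ($R{\left(h \right)} = h \left(2 - -4\right) h = h \left(2 + 4\right) h = h 6 h = 6 h h = 6 h^{2}$)
$R{\left(4 \right)} C = 6 \cdot 4^{2} \cdot \frac{17}{12} = 6 \cdot 16 \cdot \frac{17}{12} = 96 \cdot \frac{17}{12} = 136$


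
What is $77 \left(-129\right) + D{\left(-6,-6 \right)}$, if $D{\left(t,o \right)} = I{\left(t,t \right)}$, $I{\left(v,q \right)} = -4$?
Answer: $-9937$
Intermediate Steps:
$D{\left(t,o \right)} = -4$
$77 \left(-129\right) + D{\left(-6,-6 \right)} = 77 \left(-129\right) - 4 = -9933 - 4 = -9937$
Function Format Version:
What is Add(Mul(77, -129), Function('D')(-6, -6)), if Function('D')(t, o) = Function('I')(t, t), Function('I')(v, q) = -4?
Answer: -9937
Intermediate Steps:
Function('D')(t, o) = -4
Add(Mul(77, -129), Function('D')(-6, -6)) = Add(Mul(77, -129), -4) = Add(-9933, -4) = -9937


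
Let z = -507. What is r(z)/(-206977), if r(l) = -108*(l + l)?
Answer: -109512/206977 ≈ -0.52910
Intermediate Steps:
r(l) = -216*l
r(z)/(-206977) = -216*(-507)/(-206977) = 109512*(-1/206977) = -109512/206977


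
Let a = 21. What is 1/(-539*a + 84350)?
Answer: 1/73031 ≈ 1.3693e-5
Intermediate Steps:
1/(-539*a + 84350) = 1/(-539*21 + 84350) = 1/(-11319 + 84350) = 1/73031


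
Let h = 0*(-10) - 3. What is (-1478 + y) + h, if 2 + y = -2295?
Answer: -3778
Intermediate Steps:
y = -2297 (y = -2 - 2295 = -2297)
h = -3 (h = 0 - 3 = -3)
(-1478 + y) + h = (-1478 - 2297) - 3 = -3775 - 3 = -3778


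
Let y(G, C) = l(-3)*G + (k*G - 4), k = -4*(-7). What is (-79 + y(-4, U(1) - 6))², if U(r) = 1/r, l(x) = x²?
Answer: 53361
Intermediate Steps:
k = 28
y(G, C) = -4 + 37*G (y(G, C) = (-3)²*G + (28*G - 4) = 9*G + (-4 + 28*G) = -4 + 37*G)
(-79 + y(-4, U(1) - 6))² = (-79 + (-4 + 37*(-4)))² = (-79 + (-4 - 148))² = (-79 - 152)² = (-231)² = 53361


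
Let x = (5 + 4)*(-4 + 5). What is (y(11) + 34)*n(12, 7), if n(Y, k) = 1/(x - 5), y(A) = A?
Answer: 45/4 ≈ 11.250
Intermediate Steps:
x = 9 (x = 9*1 = 9)
n(Y, k) = 1/4 (n(Y, k) = 1/(9 - 5) = 1/4)
(y(11) + 34)*n(12, 7) = (11 + 34)*(1/4) = 45*(1/4) = 45/4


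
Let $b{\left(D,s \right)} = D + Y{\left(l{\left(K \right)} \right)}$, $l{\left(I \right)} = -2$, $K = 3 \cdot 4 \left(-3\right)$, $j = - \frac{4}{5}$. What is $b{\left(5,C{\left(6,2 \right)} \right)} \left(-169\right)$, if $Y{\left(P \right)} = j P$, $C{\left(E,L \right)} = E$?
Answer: $- \frac{5577}{5} \approx -1115.4$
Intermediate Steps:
$j = - \frac{4}{5}$ ($j = \left(-4\right) \frac{1}{5} = - \frac{4}{5} \approx -0.8$)
$K = -36$ ($K = 12 \left(-3\right) = -36$)
$Y{\left(P \right)} = - \frac{4 P}{5}$
$b{\left(D,s \right)} = \frac{8}{5} + D$ ($b{\left(D,s \right)} = D - - \frac{8}{5} = D + \frac{8}{5} = \frac{8}{5} + D$)
$b{\left(5,C{\left(6,2 \right)} \right)} \left(-169\right) = \left(\frac{8}{5} + 5\right) \left(-169\right) = \frac{33}{5} \left(-169\right) = - \frac{5577}{5}$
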